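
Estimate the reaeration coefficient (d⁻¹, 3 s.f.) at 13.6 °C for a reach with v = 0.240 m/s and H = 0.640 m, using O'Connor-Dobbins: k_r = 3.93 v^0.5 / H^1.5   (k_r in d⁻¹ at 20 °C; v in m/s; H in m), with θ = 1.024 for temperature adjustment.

k_r(20) = 3.93 × 0.240^0.5 / 0.640^1.5 = 3.93 × 0.4899 / 0.5120 = 3.760 d⁻¹.
k_r(13.6) = 3.760 × 1.024^(13.6−20) = 3.760 × 0.8592 = 3.231 d⁻¹.

k_r ≈ 3.23 d⁻¹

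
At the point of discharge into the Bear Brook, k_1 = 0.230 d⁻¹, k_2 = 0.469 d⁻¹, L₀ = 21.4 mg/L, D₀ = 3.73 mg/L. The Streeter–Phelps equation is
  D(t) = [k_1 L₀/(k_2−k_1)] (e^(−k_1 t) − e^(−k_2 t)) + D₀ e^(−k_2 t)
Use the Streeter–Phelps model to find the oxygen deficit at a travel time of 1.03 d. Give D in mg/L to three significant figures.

k_1 L₀/(k_2−k_1) = 0.230×21.4/(0.469−0.230) = 4.922/0.2390 = 20.59 mg/L.
e^(−k_1 t) = e^(−0.230×1.030) = 0.7891; e^(−k_2 t) = e^(−0.469×1.030) = 0.6169.
D = 20.59 × (0.7891 − 0.6169) + 3.73 × 0.6169 = 3.546 + 2.301 = 5.847 mg/L.

D ≈ 5.85 mg/L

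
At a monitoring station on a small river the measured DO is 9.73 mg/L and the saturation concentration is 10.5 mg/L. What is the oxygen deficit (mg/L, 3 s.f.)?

D = C_s − C = 10.5 − 9.73 = 0.770 mg/L.

D ≈ 0.770 mg/L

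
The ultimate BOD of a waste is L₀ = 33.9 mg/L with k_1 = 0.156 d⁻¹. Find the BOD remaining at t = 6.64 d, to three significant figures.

L_t = L₀ e^(−k_1 t) = 33.9 × e^(−0.156×6.64) = 33.9 × 0.3549 = 12.03 mg/L.

L ≈ 12.0 mg/L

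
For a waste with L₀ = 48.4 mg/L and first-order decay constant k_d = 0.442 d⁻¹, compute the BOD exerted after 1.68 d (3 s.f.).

y ≈ 25.4 mg/L

y_t = L₀(1 − e^(−k_d t)) = 48.4 × (1 − e^(−0.442×1.68))
= 48.4 × (1 − 0.4759) = 48.4 × 0.5241 = 25.37 mg/L.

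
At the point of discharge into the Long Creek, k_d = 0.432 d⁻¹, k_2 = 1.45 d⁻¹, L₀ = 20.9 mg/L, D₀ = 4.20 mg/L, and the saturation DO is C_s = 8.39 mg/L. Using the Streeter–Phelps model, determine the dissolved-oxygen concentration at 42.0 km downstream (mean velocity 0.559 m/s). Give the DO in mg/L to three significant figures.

Travel time t = x/v = 42.0 km / (0.559 m/s) = 42000 m / 0.559 m/s = 75130 s = 0.8696 d.
k_d L₀/(k_2−k_d) = 0.432×20.9/(1.45−0.432) = 9.029/1.018 = 8.869 mg/L.
e^(−k_d t) = e^(−0.432×0.8696) = 0.6868; e^(−k_2 t) = e^(−1.45×0.8696) = 0.2834.
D = 8.869 × (0.6868 − 0.2834) + 4.20 × 0.2834 = 3.578 + 1.190 = 4.768 mg/L.
DO = C_s − D = 8.39 − 4.768 = 3.622 mg/L.

DO ≈ 3.62 mg/L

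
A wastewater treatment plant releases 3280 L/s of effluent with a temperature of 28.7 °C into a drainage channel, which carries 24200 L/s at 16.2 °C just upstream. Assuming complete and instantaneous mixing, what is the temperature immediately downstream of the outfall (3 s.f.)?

17.7 °C

Flow-weighted mixing: C = (Q_r C_r + Q_w C_w)/(Q_r + Q_w)
= (24200×16.2 + 3280×28.7)/(24200 + 3280) = 486200/27480 = 17.69 °C.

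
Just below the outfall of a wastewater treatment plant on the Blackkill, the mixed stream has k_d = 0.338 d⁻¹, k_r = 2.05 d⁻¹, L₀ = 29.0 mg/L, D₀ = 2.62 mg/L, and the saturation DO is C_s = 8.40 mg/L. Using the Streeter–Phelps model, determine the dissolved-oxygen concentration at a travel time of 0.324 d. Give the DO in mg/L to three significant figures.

DO ≈ 4.87 mg/L

k_d L₀/(k_r−k_d) = 0.338×29.0/(2.05−0.338) = 9.802/1.712 = 5.725 mg/L.
e^(−k_d t) = e^(−0.338×0.3240) = 0.8963; e^(−k_r t) = e^(−2.05×0.3240) = 0.5147.
D = 5.725 × (0.8963 − 0.5147) + 2.62 × 0.5147 = 2.185 + 1.348 = 3.533 mg/L.
DO = C_s − D = 8.40 − 3.533 = 4.867 mg/L.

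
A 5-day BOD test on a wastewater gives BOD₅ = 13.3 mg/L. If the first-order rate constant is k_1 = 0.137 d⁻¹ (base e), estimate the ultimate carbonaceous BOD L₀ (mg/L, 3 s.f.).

L₀ ≈ 26.8 mg/L

BOD₅ = L₀(1 − e^(−5k_1)) ⇒ L₀ = BOD₅ / (1 − e^(−5×0.137))
= 13.3 / (1 − 0.5041) = 13.3 / 0.4959 = 26.82 mg/L.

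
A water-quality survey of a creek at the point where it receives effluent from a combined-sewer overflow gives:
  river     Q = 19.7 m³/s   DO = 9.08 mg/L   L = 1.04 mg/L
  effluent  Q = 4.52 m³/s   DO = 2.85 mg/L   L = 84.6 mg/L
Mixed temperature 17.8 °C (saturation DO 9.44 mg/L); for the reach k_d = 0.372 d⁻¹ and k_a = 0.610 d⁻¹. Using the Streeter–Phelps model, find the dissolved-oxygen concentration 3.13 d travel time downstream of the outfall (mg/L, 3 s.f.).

Mixed DO = (19.7×9.08 + 4.52×2.85)/(19.7+4.52) = 191.8/24.22 = 7.917 mg/L.
Mixed L₀ = (19.7×1.04 + 4.52×84.6)/(24.22) = 402.9/24.22 = 16.63 mg/L.
Initial deficit D₀ = C_s − DO₀ = 9.44 − 7.917 = 1.523 mg/L.
D(3.13) = [0.372×16.63/(0.610−0.372)](e^(−0.372×3.13) − e^(−0.610×3.13)) + 1.523 e^(−0.610×3.13)
= 26.00 × (0.3121 − 0.1482) + 1.523 × 0.1482 = 4.488 mg/L.
DO = 9.44 − 4.488 = 4.952 mg/L.

DO ≈ 4.95 mg/L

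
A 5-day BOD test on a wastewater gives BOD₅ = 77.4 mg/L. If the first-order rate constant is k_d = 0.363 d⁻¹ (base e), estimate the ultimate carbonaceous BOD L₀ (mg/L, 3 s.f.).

L₀ ≈ 92.5 mg/L

BOD₅ = L₀(1 − e^(−5k_d)) ⇒ L₀ = BOD₅ / (1 − e^(−5×0.363))
= 77.4 / (1 − 0.1628) = 77.4 / 0.8372 = 92.46 mg/L.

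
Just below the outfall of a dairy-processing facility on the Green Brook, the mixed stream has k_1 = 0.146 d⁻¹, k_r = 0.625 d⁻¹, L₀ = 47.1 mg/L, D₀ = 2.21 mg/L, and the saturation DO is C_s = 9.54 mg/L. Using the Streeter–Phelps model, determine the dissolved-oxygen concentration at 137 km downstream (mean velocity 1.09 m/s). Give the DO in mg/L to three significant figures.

Travel time t = x/v = 137 km / (1.09 m/s) = 137000 m / 1.09 m/s = 125700 s = 1.455 d.
k_1 L₀/(k_r−k_1) = 0.146×47.1/(0.625−0.146) = 6.877/0.4790 = 14.36 mg/L.
e^(−k_1 t) = e^(−0.146×1.455) = 0.8086; e^(−k_r t) = e^(−0.625×1.455) = 0.4028.
D = 14.36 × (0.8086 − 0.4028) + 2.21 × 0.4028 = 5.826 + 0.8903 = 6.716 mg/L.
DO = C_s − D = 9.54 − 6.716 = 2.824 mg/L.

DO ≈ 2.82 mg/L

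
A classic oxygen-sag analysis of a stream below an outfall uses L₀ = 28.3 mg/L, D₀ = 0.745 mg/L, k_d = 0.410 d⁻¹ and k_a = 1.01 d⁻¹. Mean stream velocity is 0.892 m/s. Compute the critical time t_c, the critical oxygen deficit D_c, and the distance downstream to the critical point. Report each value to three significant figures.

t_c ≈ 1.44 d; D_c ≈ 6.37 mg/L; x_c ≈ 111 km

t_c = [1/(k_a−k_d)] ln[(k_a/k_d)(1 − D₀(k_a−k_d)/(k_d L₀))]
= [1/(1.01−0.410)] ln[(1.01/0.410)(1 − 0.745×0.6000/(0.410×28.3))]
= (1/0.6000) ln[2.463 × 0.9615] = 1.667 × ln(2.369) = 1.667 × 0.8623 = 1.437 d.
D_c = (k_d/k_a) L₀ e^(−k_d t_c) = (0.410/1.01) × 28.3 × e^(−0.410×1.437) = 0.4059 × 28.3 × 0.5548 = 6.373 mg/L.
x_c = v t_c = 0.892 m/s × 1.437 d × 86400 s/d = 110800 m ≈ 111 km.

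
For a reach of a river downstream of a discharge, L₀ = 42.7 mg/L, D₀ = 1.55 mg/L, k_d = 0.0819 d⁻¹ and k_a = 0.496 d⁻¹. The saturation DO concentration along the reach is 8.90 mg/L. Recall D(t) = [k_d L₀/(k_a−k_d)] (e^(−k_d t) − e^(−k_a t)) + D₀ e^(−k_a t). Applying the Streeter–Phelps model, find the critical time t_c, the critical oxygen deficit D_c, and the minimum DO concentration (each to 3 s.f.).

At the critical point dD/dt = 0, so k_d L₀ e^(−k_d t) = k_a D. Substituting D(t) from the Streeter–Phelps equation and solving for t gives
t_c = ln[(k_a/k_d)(1 − D₀(k_a−k_d)/(k_d L₀))] / (k_a−k_d).
Here k_a−k_d = 0.4141 d⁻¹ and 1 − D₀(k_a−k_d)/(k_d L₀) = 1 − 1.55×0.4141/(0.0819×42.7) = 0.8165, so
t_c = ln(6.056 × 0.8165) / 0.4141 = 1.598 / 0.4141 = 3.860 d.
D_c = (k_d/k_a) L₀ e^(−k_d t_c) = (0.0819/0.496) × 42.7 × e^(−0.0819×3.860) = 0.1651 × 42.7 × 0.7290 = 5.140 mg/L.
Minimum DO = C_s − D_c = 8.90 − 5.140 = 3.760 mg/L.

t_c ≈ 3.86 d; D_c ≈ 5.14 mg/L; min DO ≈ 3.76 mg/L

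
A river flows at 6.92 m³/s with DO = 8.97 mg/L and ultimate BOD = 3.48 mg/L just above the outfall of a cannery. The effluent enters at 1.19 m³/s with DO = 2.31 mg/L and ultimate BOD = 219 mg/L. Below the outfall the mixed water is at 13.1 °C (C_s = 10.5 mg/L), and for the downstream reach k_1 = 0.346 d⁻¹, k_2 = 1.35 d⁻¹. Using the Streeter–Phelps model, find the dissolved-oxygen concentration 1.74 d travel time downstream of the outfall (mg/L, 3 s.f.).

Mixed DO = (6.92×8.97 + 1.19×2.31)/(6.92+1.19) = 64.82/8.110 = 7.993 mg/L.
Mixed L₀ = (6.92×3.48 + 1.19×219)/(8.110) = 284.7/8.110 = 35.10 mg/L.
Initial deficit D₀ = C_s − DO₀ = 10.5 − 7.993 = 2.507 mg/L.
D(1.74) = [0.346×35.10/(1.35−0.346)](e^(−0.346×1.74) − e^(−1.35×1.74)) + 2.507 e^(−1.35×1.74)
= 12.10 × (0.5477 − 0.09546) + 2.507 × 0.09546 = 5.710 mg/L.
DO = 10.5 − 5.710 = 4.790 mg/L.

DO ≈ 4.79 mg/L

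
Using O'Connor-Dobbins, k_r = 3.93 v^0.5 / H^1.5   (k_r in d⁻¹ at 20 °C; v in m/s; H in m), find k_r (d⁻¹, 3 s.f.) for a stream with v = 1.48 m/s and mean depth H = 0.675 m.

k_r = 3.93 × 1.48^0.5 / 0.675^1.5 = 3.93 × 1.217 / 0.5546 = 8.621 d⁻¹.

k_r ≈ 8.62 d⁻¹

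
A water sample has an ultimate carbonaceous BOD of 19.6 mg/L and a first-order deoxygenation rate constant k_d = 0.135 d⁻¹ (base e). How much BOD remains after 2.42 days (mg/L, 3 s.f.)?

L ≈ 14.1 mg/L

L_t = L₀ e^(−k_d t) = 19.6 × e^(−0.135×2.42) = 19.6 × 0.7213 = 14.14 mg/L.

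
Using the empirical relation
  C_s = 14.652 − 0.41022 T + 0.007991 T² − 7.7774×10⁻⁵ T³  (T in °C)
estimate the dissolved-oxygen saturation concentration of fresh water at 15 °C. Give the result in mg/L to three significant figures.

C_s = 14.652 − 0.41022×15 + 0.007991×15² − 7.7774×10⁻⁵×15³ = 10.03 mg/L.

C_s ≈ 10.0 mg/L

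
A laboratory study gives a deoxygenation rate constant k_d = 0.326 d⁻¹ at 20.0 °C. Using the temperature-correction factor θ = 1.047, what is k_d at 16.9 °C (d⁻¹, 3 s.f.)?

k_d ≈ 0.283 d⁻¹

k_d(T₂) = k_d(T₁) · θ^(T₂−T₁) = 0.326 × 1.047^(16.9−20.0)
= 0.326 × 1.047^-3.10 = 0.326 × 0.8673 = 0.2827 d⁻¹.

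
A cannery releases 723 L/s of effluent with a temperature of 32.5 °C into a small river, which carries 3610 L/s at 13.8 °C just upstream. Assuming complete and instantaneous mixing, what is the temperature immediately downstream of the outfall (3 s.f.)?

Flow-weighted mixing: C = (Q_r C_r + Q_w C_w)/(Q_r + Q_w)
= (3610×13.8 + 723×32.5)/(3610 + 723) = 73320/4333 = 16.92 °C.

16.9 °C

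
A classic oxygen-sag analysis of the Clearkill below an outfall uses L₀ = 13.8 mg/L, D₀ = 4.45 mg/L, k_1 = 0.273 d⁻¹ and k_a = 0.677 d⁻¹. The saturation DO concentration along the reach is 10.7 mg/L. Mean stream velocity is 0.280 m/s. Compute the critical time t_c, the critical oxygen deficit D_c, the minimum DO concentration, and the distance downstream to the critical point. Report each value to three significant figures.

t_c ≈ 0.643 d; D_c ≈ 4.67 mg/L; min DO ≈ 6.03 mg/L; x_c ≈ 15.5 km

t_c = [1/(k_a−k_1)] ln[(k_a/k_1)(1 − D₀(k_a−k_1)/(k_1 L₀))]
= [1/(0.677−0.273)] ln[(0.677/0.273)(1 − 4.45×0.4040/(0.273×13.8))]
= (1/0.4040) ln[2.480 × 0.5228] = 2.475 × ln(1.296) = 2.475 × 0.2596 = 0.6427 d.
L(t_c) = L₀ e^(−k_1 t_c) = 13.8 × 0.8391 = 11.58 mg/L, and at the critical point k_a D_c = k_1 L, so D_c = (0.273/0.677) × 11.58 = 4.669 mg/L.
Minimum DO = C_s − D_c = 10.7 − 4.669 = 6.031 mg/L.
x_c = v t_c = 0.280 m/s × 0.6427 d × 86400 s/d = 15550 m ≈ 15.5 km.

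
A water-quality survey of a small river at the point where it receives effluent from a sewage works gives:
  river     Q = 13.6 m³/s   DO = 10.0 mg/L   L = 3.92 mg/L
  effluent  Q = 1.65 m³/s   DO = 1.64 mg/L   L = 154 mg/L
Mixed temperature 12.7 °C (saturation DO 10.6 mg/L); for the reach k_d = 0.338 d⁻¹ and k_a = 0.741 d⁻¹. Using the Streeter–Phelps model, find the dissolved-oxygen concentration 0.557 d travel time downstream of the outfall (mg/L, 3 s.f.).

Mixed DO = (13.6×10.0 + 1.65×1.64)/(13.6+1.65) = 138.7/15.25 = 9.095 mg/L.
Mixed L₀ = (13.6×3.92 + 1.65×154)/(15.25) = 307.4/15.25 = 20.16 mg/L.
Initial deficit D₀ = C_s − DO₀ = 10.6 − 9.095 = 1.505 mg/L.
D(0.557) = [0.338×20.16/(0.741−0.338)](e^(−0.338×0.557) − e^(−0.741×0.557)) + 1.505 e^(−0.741×0.557)
= 16.91 × (0.8284 − 0.6618) + 1.505 × 0.6618 = 3.812 mg/L.
DO = 10.6 − 3.812 = 6.788 mg/L.

DO ≈ 6.79 mg/L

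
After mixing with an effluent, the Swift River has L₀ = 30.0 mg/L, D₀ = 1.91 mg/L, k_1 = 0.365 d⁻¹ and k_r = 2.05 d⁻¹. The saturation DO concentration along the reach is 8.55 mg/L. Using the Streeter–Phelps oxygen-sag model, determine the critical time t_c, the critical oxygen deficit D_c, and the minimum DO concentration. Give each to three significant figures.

t_c ≈ 0.818 d; D_c ≈ 3.96 mg/L; min DO ≈ 4.59 mg/L

t_c = [1/(k_r−k_1)] ln[(k_r/k_1)(1 − D₀(k_r−k_1)/(k_1 L₀))]
= [1/(2.05−0.365)] ln[(2.05/0.365)(1 − 1.91×1.685/(0.365×30.0))]
= (1/1.685) ln[5.616 × 0.7061] = 0.5935 × ln(3.966) = 0.5935 × 1.378 = 0.8176 d.
D_c = (k_1/k_r) L₀ e^(−k_1 t_c) = (0.365/2.05) × 30.0 × e^(−0.365×0.8176) = 0.1780 × 30.0 × 0.7420 = 3.963 mg/L.
Minimum DO = C_s − D_c = 8.55 − 3.963 = 4.587 mg/L.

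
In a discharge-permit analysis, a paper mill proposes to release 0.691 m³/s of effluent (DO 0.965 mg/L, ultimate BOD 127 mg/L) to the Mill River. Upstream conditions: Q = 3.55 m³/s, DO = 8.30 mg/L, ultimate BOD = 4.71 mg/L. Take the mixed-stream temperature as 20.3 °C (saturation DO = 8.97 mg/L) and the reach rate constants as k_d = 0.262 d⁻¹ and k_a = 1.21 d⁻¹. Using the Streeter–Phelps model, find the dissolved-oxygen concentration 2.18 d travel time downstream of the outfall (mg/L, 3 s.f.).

Mixed DO = (3.55×8.30 + 0.691×0.965)/(3.55+0.691) = 30.13/4.241 = 7.105 mg/L.
Mixed L₀ = (3.55×4.71 + 0.691×127)/(4.241) = 104.5/4.241 = 24.64 mg/L.
Initial deficit D₀ = C_s − DO₀ = 8.97 − 7.105 = 1.865 mg/L.
D(2.18) = [0.262×24.64/(1.21−0.262)](e^(−0.262×2.18) − e^(−1.21×2.18)) + 1.865 e^(−1.21×2.18)
= 6.808 × (0.5649 − 0.07152) + 1.865 × 0.07152 = 3.492 mg/L.
DO = 8.97 − 3.492 = 5.478 mg/L.

DO ≈ 5.48 mg/L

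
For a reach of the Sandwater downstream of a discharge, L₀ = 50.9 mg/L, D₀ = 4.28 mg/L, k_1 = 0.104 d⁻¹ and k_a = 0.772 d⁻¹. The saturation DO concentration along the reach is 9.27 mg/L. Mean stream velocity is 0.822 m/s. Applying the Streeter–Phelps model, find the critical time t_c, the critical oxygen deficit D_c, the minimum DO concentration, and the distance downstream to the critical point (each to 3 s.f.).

t_c = [1/(k_a−k_1)] ln[(k_a/k_1)(1 − D₀(k_a−k_1)/(k_1 L₀))]
= [1/(0.772−0.104)] ln[(0.772/0.104)(1 − 4.28×0.6680/(0.104×50.9))]
= (1/0.6680) ln[7.423 × 0.4599] = 1.497 × ln(3.414) = 1.497 × 1.228 = 1.838 d.
L(t_c) = L₀ e^(−k_1 t_c) = 50.9 × 0.8260 = 42.04 mg/L, and at the critical point k_a D_c = k_1 L, so D_c = (0.104/0.772) × 42.04 = 5.664 mg/L.
Minimum DO = C_s − D_c = 9.27 − 5.664 = 3.606 mg/L.
x_c = v t_c = 0.822 m/s × 1.838 d × 86400 s/d = 130500 m ≈ 131 km.

t_c ≈ 1.84 d; D_c ≈ 5.66 mg/L; min DO ≈ 3.61 mg/L; x_c ≈ 131 km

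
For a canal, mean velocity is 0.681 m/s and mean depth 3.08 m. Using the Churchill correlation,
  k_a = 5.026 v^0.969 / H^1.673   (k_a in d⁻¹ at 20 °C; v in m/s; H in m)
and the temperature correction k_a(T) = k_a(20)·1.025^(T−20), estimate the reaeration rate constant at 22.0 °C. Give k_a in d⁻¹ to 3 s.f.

k_a ≈ 0.554 d⁻¹

k_a(20) = 5.026 × 0.681^0.969 / 3.08^1.673 = 5.026 × 0.6892 / 6.567 = 0.5275 d⁻¹.
k_a(22.0) = 0.5275 × 1.025^(22.0−20) = 0.5275 × 1.051 = 0.5542 d⁻¹.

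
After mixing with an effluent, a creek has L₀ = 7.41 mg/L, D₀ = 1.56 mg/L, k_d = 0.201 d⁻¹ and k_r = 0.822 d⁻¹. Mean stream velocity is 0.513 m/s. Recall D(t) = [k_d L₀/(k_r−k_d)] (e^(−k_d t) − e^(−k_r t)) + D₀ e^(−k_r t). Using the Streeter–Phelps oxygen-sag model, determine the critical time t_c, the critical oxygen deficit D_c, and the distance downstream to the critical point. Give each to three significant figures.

t_c ≈ 0.575 d; D_c ≈ 1.61 mg/L; x_c ≈ 25.5 km

At the critical point dD/dt = 0, so k_d L₀ e^(−k_d t) = k_r D. Substituting D(t) from the Streeter–Phelps equation and solving for t gives
t_c = ln[(k_r/k_d)(1 − D₀(k_r−k_d)/(k_d L₀))] / (k_r−k_d).
Here k_r−k_d = 0.6210 d⁻¹ and 1 − D₀(k_r−k_d)/(k_d L₀) = 1 − 1.56×0.6210/(0.201×7.41) = 0.3496, so
t_c = ln(4.090 × 0.3496) / 0.6210 = 0.3574 / 0.6210 = 0.5755 d.
L(t_c) = L₀ e^(−k_d t_c) = 7.41 × 0.8908 = 6.601 mg/L, and at the critical point k_r D_c = k_d L, so D_c = (0.201/0.822) × 6.601 = 1.614 mg/L.
x_c = v t_c = 0.513 m/s × 0.5755 d × 86400 s/d = 25510 m ≈ 25.5 km.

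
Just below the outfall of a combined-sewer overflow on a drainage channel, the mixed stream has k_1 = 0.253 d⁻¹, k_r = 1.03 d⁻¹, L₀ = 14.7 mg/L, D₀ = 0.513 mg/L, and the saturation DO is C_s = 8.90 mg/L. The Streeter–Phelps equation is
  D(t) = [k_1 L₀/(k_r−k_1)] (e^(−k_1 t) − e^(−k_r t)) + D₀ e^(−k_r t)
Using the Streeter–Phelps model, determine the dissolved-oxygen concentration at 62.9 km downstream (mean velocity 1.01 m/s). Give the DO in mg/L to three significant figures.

DO ≈ 6.95 mg/L

Travel time t = x/v = 62.9 km / (1.01 m/s) = 62900 m / 1.01 m/s = 62280 s = 0.7208 d.
k_1 L₀/(k_r−k_1) = 0.253×14.7/(1.03−0.253) = 3.719/0.7770 = 4.786 mg/L.
e^(−k_1 t) = e^(−0.253×0.7208) = 0.8333; e^(−k_r t) = e^(−1.03×0.7208) = 0.4760.
D = 4.786 × (0.8333 − 0.4760) + 0.513 × 0.4760 = 1.710 + 0.2442 = 1.955 mg/L.
DO = C_s − D = 8.90 − 1.955 = 6.945 mg/L.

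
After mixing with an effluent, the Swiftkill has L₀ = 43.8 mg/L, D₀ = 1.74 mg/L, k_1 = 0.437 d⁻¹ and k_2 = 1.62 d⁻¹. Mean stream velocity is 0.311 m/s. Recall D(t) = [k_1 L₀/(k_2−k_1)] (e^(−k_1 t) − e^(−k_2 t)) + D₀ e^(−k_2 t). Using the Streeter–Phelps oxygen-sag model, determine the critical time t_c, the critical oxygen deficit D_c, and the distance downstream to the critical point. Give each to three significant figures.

t_c ≈ 1.01 d; D_c ≈ 7.59 mg/L; x_c ≈ 27.2 km

t_c = [1/(k_2−k_1)] ln[(k_2/k_1)(1 − D₀(k_2−k_1)/(k_1 L₀))]
= [1/(1.62−0.437)] ln[(1.62/0.437)(1 − 1.74×1.183/(0.437×43.8))]
= (1/1.183) ln[3.707 × 0.8925] = 0.8453 × ln(3.308) = 0.8453 × 1.196 = 1.011 d.
L(t_c) = L₀ e^(−k_1 t_c) = 43.8 × 0.6428 = 28.15 mg/L, and at the critical point k_2 D_c = k_1 L, so D_c = (0.437/1.62) × 28.15 = 7.594 mg/L.
x_c = v t_c = 0.311 m/s × 1.011 d × 86400 s/d = 27180 m ≈ 27.2 km.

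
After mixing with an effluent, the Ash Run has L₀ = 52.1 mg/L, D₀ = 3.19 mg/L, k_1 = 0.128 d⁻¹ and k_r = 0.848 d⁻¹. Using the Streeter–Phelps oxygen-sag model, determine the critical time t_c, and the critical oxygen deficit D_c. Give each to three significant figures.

t_c ≈ 2.04 d; D_c ≈ 6.06 mg/L

With k_r/k_1 = 6.625 and 1 − D₀(k_r−k_1)/(k_1 L₀) = 0.6556,
t_c = ln(6.625 × 0.6556) / (0.848 − 0.128) = ln(4.343) / 0.7200 = 1.469/0.7200 = 2.040 d.
D_c = (k_1/k_r) L₀ e^(−k_1 t_c) = (0.128/0.848) × 52.1 × e^(−0.128×2.040) = 0.1509 × 52.1 × 0.7702 = 6.057 mg/L.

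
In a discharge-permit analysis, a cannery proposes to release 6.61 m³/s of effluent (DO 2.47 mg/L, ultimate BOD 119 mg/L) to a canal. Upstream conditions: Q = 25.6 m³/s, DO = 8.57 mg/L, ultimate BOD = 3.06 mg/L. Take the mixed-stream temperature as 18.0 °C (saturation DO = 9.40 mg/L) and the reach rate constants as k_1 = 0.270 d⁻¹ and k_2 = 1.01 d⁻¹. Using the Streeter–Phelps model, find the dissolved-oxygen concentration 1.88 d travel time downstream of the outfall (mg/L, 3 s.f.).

DO ≈ 4.66 mg/L

Mixed DO = (25.6×8.57 + 6.61×2.47)/(25.6+6.61) = 235.7/32.21 = 7.318 mg/L.
Mixed L₀ = (25.6×3.06 + 6.61×119)/(32.21) = 864.9/32.21 = 26.85 mg/L.
Initial deficit D₀ = C_s − DO₀ = 9.40 − 7.318 = 2.082 mg/L.
D(1.88) = [0.270×26.85/(1.01−0.270)](e^(−0.270×1.88) − e^(−1.01×1.88)) + 2.082 e^(−1.01×1.88)
= 9.798 × (0.6019 − 0.1497) + 2.082 × 0.1497 = 4.742 mg/L.
DO = 9.40 − 4.742 = 4.658 mg/L.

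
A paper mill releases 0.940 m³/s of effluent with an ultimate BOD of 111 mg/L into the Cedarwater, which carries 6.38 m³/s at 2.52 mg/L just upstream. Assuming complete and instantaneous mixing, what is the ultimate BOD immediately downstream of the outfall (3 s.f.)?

16.5 mg/L

Flow-weighted mixing: C = (Q_r C_r + Q_w C_w)/(Q_r + Q_w)
= (6.38×2.52 + 0.940×111)/(6.38 + 0.940) = 120.4/7.320 = 16.45 mg/L.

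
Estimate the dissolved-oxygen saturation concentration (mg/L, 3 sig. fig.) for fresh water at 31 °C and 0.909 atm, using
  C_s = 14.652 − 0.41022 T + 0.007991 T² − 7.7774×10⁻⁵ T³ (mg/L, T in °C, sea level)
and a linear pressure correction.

At sea level: C_s = 14.652 − 0.41022×31 + 0.007991×31² − 7.7774×10⁻⁵×31³ = 7.298 mg/L.
Pressure correction: C_s' = 7.298 × 0.909 = 6.633 mg/L.

C_s ≈ 6.63 mg/L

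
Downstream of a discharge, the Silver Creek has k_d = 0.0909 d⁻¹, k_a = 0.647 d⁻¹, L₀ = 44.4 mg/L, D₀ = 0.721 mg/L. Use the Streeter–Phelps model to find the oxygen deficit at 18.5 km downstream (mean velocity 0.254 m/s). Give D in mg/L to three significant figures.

Travel time t = x/v = 18.5 km / (0.254 m/s) = 18500 m / 0.254 m/s = 72830 s = 0.8430 d.
k_d L₀/(k_a−k_d) = 0.0909×44.4/(0.647−0.0909) = 4.036/0.5561 = 7.258 mg/L.
e^(−k_d t) = e^(−0.0909×0.8430) = 0.9262; e^(−k_a t) = e^(−0.647×0.8430) = 0.5796.
D = 7.258 × (0.9262 − 0.5796) + 0.721 × 0.5796 = 2.516 + 0.4179 = 2.934 mg/L.

D ≈ 2.93 mg/L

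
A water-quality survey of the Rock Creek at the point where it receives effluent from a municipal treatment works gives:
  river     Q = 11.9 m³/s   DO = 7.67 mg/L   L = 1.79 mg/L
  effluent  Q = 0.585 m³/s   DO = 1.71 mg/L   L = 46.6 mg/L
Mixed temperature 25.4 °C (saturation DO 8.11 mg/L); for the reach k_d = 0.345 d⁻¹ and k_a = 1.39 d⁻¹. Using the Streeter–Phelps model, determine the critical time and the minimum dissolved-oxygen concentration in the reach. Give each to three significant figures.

t_c ≈ 0.548 d; minimum DO ≈ 7.31 mg/L

Mixed DO = (11.9×7.67 + 0.585×1.71)/(11.9+0.585) = 92.27/12.48 = 7.391 mg/L.
Mixed L₀ = (11.9×1.79 + 0.585×46.6)/(12.48) = 48.56/12.48 = 3.890 mg/L.
Initial deficit D₀ = C_s − DO₀ = 8.11 − 7.391 = 0.7193 mg/L.
t_c = (1/1.045) ln[(1.39/0.345)(1 − 0.7193×1.045/(0.345×3.890))] = 0.9569 × ln(1.772) = 0.5476 d.
D_c = (0.345/1.39) × 3.890 × e^(−0.345×0.5476) = 0.2482 × 3.890 × 0.8278 = 0.7992 mg/L.
Minimum DO = 8.11 − 0.7992 = 7.311 mg/L.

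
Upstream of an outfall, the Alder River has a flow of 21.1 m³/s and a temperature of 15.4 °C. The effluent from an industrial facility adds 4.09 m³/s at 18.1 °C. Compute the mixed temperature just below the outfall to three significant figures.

15.8 °C

Flow-weighted mixing: C = (Q_r C_r + Q_w C_w)/(Q_r + Q_w)
= (21.1×15.4 + 4.09×18.1)/(21.1 + 4.09) = 399.0/25.19 = 15.84 °C.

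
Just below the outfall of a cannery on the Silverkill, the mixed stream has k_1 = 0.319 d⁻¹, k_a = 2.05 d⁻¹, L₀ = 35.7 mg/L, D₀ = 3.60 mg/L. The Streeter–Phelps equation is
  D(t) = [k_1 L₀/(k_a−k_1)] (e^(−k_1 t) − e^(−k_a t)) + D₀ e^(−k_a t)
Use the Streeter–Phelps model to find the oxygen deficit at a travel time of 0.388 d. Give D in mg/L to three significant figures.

D ≈ 4.47 mg/L

k_1 L₀/(k_a−k_1) = 0.319×35.7/(2.05−0.319) = 11.39/1.731 = 6.579 mg/L.
e^(−k_1 t) = e^(−0.319×0.3880) = 0.8836; e^(−k_a t) = e^(−2.05×0.3880) = 0.4514.
D = 6.579 × (0.8836 − 0.4514) + 3.60 × 0.4514 = 2.843 + 1.625 = 4.468 mg/L.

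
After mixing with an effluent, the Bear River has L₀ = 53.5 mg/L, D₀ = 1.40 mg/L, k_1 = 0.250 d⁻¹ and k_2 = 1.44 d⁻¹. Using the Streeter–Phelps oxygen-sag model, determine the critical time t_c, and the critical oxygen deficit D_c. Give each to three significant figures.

t_c ≈ 1.36 d; D_c ≈ 6.61 mg/L

t_c = [1/(k_2−k_1)] ln[(k_2/k_1)(1 − D₀(k_2−k_1)/(k_1 L₀))]
= [1/(1.44−0.250)] ln[(1.44/0.250)(1 − 1.40×1.190/(0.250×53.5))]
= (1/1.190) ln[5.760 × 0.8754] = 0.8403 × ln(5.043) = 0.8403 × 1.618 = 1.360 d.
L(t_c) = L₀ e^(−k_1 t_c) = 53.5 × 0.7118 = 38.08 mg/L, and at the critical point k_2 D_c = k_1 L, so D_c = (0.250/1.44) × 38.08 = 6.612 mg/L.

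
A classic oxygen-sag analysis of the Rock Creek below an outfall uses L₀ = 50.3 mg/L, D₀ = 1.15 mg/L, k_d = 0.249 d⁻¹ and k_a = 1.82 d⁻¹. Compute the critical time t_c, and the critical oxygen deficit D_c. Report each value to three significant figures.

With k_a/k_d = 7.309 and 1 − D₀(k_a−k_d)/(k_d L₀) = 0.8558,
t_c = ln(7.309 × 0.8558) / (1.82 − 0.249) = ln(6.255) / 1.571 = 1.833/1.571 = 1.167 d.
D_c = (k_d/k_a) L₀ e^(−k_d t_c) = (0.249/1.82) × 50.3 × e^(−0.249×1.167) = 0.1368 × 50.3 × 0.7478 = 5.146 mg/L.

t_c ≈ 1.17 d; D_c ≈ 5.15 mg/L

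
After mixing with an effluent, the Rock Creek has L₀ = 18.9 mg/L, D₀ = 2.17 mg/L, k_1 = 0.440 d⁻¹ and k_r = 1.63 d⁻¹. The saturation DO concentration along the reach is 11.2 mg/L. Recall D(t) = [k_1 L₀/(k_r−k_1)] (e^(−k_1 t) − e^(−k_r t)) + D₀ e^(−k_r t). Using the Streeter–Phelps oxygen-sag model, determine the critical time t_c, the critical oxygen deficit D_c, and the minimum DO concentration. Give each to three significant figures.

t_c ≈ 0.788 d; D_c ≈ 3.61 mg/L; min DO ≈ 7.59 mg/L

At the critical point dD/dt = 0, so k_1 L₀ e^(−k_1 t) = k_r D. Substituting D(t) from the Streeter–Phelps equation and solving for t gives
t_c = ln[(k_r/k_1)(1 − D₀(k_r−k_1)/(k_1 L₀))] / (k_r−k_1).
Here k_r−k_1 = 1.190 d⁻¹ and 1 − D₀(k_r−k_1)/(k_1 L₀) = 1 − 2.17×1.190/(0.440×18.9) = 0.6895, so
t_c = ln(3.705 × 0.6895) / 1.190 = 0.9377 / 1.190 = 0.7880 d.
D_c = (k_1/k_r) L₀ e^(−k_1 t_c) = (0.440/1.63) × 18.9 × e^(−0.440×0.7880) = 0.2699 × 18.9 × 0.7070 = 3.607 mg/L.
Minimum DO = C_s − D_c = 11.2 − 3.607 = 7.593 mg/L.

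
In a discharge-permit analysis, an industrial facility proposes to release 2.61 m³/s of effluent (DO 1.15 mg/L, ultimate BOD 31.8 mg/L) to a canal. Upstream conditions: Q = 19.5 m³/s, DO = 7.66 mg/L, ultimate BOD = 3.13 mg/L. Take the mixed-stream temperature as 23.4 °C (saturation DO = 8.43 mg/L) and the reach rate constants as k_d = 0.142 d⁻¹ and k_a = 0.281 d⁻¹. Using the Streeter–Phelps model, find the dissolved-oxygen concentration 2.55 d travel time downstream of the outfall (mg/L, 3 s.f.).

DO ≈ 6.30 mg/L

Mixed DO = (19.5×7.66 + 2.61×1.15)/(19.5+2.61) = 152.4/22.11 = 6.892 mg/L.
Mixed L₀ = (19.5×3.13 + 2.61×31.8)/(22.11) = 144.0/22.11 = 6.514 mg/L.
Initial deficit D₀ = C_s − DO₀ = 8.43 − 6.892 = 1.538 mg/L.
D(2.55) = [0.142×6.514/(0.281−0.142)](e^(−0.142×2.55) − e^(−0.281×2.55)) + 1.538 e^(−0.281×2.55)
= 6.655 × (0.6962 − 0.4884) + 1.538 × 0.4884 = 2.134 mg/L.
DO = 8.43 − 2.134 = 6.296 mg/L.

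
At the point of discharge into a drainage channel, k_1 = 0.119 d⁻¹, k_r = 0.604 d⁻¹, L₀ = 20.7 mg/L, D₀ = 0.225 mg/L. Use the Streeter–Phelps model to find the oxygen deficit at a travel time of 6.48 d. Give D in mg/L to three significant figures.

D ≈ 2.25 mg/L

k_1 L₀/(k_r−k_1) = 0.119×20.7/(0.604−0.119) = 2.463/0.4850 = 5.079 mg/L.
e^(−k_1 t) = e^(−0.119×6.480) = 0.4625; e^(−k_r t) = e^(−0.604×6.480) = 0.01996.
D = 5.079 × (0.4625 − 0.01996) + 0.225 × 0.01996 = 2.248 + 0.004491 = 2.252 mg/L.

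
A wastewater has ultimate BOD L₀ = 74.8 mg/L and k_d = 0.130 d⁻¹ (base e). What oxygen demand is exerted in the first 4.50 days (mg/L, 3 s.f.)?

y_t = L₀(1 − e^(−k_d t)) = 74.8 × (1 − e^(−0.130×4.50))
= 74.8 × (1 − 0.5571) = 74.8 × 0.4429 = 33.13 mg/L.

y ≈ 33.1 mg/L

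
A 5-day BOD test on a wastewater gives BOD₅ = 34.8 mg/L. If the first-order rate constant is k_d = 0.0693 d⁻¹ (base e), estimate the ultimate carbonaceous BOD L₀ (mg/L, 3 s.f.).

L₀ ≈ 119 mg/L

BOD₅ = L₀(1 − e^(−5k_d)) ⇒ L₀ = BOD₅ / (1 − e^(−5×0.0693))
= 34.8 / (1 − 0.7072) = 34.8 / 0.2928 = 118.8 mg/L.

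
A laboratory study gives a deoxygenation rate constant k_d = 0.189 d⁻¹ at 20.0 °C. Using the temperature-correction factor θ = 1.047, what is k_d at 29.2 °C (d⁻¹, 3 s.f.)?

k_d(T₂) = k_d(T₁) · θ^(T₂−T₁) = 0.189 × 1.047^(29.2−20.0)
= 0.189 × 1.047^9.20 = 0.189 × 1.526 = 0.2884 d⁻¹.

k_d ≈ 0.288 d⁻¹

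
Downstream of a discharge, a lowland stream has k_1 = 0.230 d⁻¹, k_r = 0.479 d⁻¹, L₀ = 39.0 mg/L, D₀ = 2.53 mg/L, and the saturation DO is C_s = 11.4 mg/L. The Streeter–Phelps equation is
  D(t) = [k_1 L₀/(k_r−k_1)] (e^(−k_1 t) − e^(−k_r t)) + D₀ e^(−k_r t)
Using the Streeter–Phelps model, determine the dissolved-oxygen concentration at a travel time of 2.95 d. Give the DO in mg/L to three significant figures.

DO ≈ 1.27 mg/L

k_1 L₀/(k_r−k_1) = 0.230×39.0/(0.479−0.230) = 8.970/0.2490 = 36.02 mg/L.
e^(−k_1 t) = e^(−0.230×2.950) = 0.5074; e^(−k_r t) = e^(−0.479×2.950) = 0.2434.
D = 36.02 × (0.5074 − 0.2434) + 2.53 × 0.2434 = 9.510 + 0.6158 = 10.13 mg/L.
DO = C_s − D = 11.4 − 10.13 = 1.275 mg/L.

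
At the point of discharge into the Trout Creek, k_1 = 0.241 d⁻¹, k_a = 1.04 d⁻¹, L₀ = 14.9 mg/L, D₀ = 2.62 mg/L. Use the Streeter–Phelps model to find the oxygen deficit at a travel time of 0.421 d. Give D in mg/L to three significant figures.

k_1 L₀/(k_a−k_1) = 0.241×14.9/(1.04−0.241) = 3.591/0.7990 = 4.494 mg/L.
e^(−k_1 t) = e^(−0.241×0.4210) = 0.9035; e^(−k_a t) = e^(−1.04×0.4210) = 0.6454.
D = 4.494 × (0.9035 − 0.6454) + 2.62 × 0.6454 = 1.160 + 1.691 = 2.851 mg/L.

D ≈ 2.85 mg/L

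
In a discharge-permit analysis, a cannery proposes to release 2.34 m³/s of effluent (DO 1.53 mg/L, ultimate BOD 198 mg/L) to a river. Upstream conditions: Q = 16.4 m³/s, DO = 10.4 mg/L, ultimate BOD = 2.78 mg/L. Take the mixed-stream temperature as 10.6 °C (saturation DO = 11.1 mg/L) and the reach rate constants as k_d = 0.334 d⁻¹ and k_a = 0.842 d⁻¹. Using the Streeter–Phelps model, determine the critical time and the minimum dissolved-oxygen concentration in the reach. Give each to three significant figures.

t_c ≈ 1.61 d; minimum DO ≈ 4.81 mg/L

Mixed DO = (16.4×10.4 + 2.34×1.53)/(16.4+2.34) = 174.1/18.74 = 9.292 mg/L.
Mixed L₀ = (16.4×2.78 + 2.34×198)/(18.74) = 508.9/18.74 = 27.16 mg/L.
Initial deficit D₀ = C_s − DO₀ = 11.1 − 9.292 = 1.808 mg/L.
t_c = (1/0.5080) ln[(0.842/0.334)(1 − 1.808×0.5080/(0.334×27.16))] = 1.969 × ln(2.266) = 1.610 d.
D_c = (0.334/0.842) × 27.16 × e^(−0.334×1.610) = 0.3967 × 27.16 × 0.5841 = 6.292 mg/L.
Minimum DO = 11.1 − 6.292 = 4.808 mg/L.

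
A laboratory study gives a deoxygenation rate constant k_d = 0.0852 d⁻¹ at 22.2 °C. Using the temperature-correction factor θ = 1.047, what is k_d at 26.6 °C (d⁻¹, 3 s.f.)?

k_d ≈ 0.104 d⁻¹

k_d(T₂) = k_d(T₁) · θ^(T₂−T₁) = 0.0852 × 1.047^(26.6−22.2)
= 0.0852 × 1.047^4.40 = 0.0852 × 1.224 = 0.1043 d⁻¹.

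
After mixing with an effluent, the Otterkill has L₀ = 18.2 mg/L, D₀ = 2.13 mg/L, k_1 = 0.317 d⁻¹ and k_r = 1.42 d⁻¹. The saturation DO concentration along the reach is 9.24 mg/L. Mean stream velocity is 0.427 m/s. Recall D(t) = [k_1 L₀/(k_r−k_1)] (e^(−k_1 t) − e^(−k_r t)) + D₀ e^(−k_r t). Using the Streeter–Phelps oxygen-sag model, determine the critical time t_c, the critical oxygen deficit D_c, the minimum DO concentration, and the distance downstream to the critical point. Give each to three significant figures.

t_c = [1/(k_r−k_1)] ln[(k_r/k_1)(1 − D₀(k_r−k_1)/(k_1 L₀))]
= [1/(1.42−0.317)] ln[(1.42/0.317)(1 − 2.13×1.103/(0.317×18.2))]
= (1/1.103) ln[4.479 × 0.5928] = 0.9066 × ln(2.655) = 0.9066 × 0.9766 = 0.8854 d.
D_c = (k_1/k_r) L₀ e^(−k_1 t_c) = (0.317/1.42) × 18.2 × e^(−0.317×0.8854) = 0.2232 × 18.2 × 0.7553 = 3.069 mg/L.
Minimum DO = C_s − D_c = 9.24 − 3.069 = 6.171 mg/L.
x_c = v t_c = 0.427 m/s × 0.8854 d × 86400 s/d = 32660 m ≈ 32.7 km.

t_c ≈ 0.885 d; D_c ≈ 3.07 mg/L; min DO ≈ 6.17 mg/L; x_c ≈ 32.7 km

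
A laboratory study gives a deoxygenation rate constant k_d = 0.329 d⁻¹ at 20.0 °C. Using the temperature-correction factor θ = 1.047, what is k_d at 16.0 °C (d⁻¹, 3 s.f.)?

k_d(T₂) = k_d(T₁) · θ^(T₂−T₁) = 0.329 × 1.047^(16.0−20.0)
= 0.329 × 1.047^-4.00 = 0.329 × 0.8322 = 0.2738 d⁻¹.

k_d ≈ 0.274 d⁻¹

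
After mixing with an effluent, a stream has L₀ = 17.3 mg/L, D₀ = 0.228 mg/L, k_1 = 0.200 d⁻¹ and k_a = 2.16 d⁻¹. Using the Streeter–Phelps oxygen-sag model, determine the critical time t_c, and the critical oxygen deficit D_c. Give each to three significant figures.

t_c ≈ 1.14 d; D_c ≈ 1.27 mg/L

At the critical point dD/dt = 0, so k_1 L₀ e^(−k_1 t) = k_a D. Substituting D(t) from the Streeter–Phelps equation and solving for t gives
t_c = ln[(k_a/k_1)(1 − D₀(k_a−k_1)/(k_1 L₀))] / (k_a−k_1).
Here k_a−k_1 = 1.960 d⁻¹ and 1 − D₀(k_a−k_1)/(k_1 L₀) = 1 − 0.228×1.960/(0.200×17.3) = 0.8708, so
t_c = ln(10.80 × 0.8708) / 1.960 = 2.241 / 1.960 = 1.143 d.
L(t_c) = L₀ e^(−k_1 t_c) = 17.3 × 0.7956 = 13.76 mg/L, and at the critical point k_a D_c = k_1 L, so D_c = (0.200/2.16) × 13.76 = 1.274 mg/L.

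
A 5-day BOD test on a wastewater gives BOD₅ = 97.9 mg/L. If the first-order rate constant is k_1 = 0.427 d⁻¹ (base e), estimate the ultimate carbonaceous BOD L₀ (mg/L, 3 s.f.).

BOD₅ = L₀(1 − e^(−5k_1)) ⇒ L₀ = BOD₅ / (1 − e^(−5×0.427))
= 97.9 / (1 − 0.1182) = 97.9 / 0.8818 = 111.0 mg/L.

L₀ ≈ 111 mg/L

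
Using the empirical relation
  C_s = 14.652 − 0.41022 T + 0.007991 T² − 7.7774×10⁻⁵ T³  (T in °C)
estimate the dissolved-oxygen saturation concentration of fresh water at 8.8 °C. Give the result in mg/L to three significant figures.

C_s ≈ 11.6 mg/L

C_s = 14.652 − 0.41022×8.8 + 0.007991×8.8² − 7.7774×10⁻⁵×8.8³ = 11.61 mg/L.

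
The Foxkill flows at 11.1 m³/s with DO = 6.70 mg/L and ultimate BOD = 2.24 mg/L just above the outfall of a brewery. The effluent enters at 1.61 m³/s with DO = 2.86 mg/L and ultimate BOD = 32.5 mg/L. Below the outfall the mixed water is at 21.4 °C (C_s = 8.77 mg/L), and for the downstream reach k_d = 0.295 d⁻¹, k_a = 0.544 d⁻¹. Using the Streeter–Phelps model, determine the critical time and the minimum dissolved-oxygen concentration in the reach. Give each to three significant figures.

t_c ≈ 0.695 d; minimum DO ≈ 6.09 mg/L

Mixed DO = (11.1×6.70 + 1.61×2.86)/(11.1+1.61) = 78.97/12.71 = 6.214 mg/L.
Mixed L₀ = (11.1×2.24 + 1.61×32.5)/(12.71) = 77.19/12.71 = 6.073 mg/L.
Initial deficit D₀ = C_s − DO₀ = 8.77 − 6.214 = 2.556 mg/L.
t_c = (1/0.2490) ln[(0.544/0.295)(1 − 2.556×0.2490/(0.295×6.073))] = 4.016 × ln(1.189) = 0.6948 d.
D_c = (0.295/0.544) × 6.073 × e^(−0.295×0.6948) = 0.5423 × 6.073 × 0.8147 = 2.683 mg/L.
Minimum DO = 8.77 − 2.683 = 6.087 mg/L.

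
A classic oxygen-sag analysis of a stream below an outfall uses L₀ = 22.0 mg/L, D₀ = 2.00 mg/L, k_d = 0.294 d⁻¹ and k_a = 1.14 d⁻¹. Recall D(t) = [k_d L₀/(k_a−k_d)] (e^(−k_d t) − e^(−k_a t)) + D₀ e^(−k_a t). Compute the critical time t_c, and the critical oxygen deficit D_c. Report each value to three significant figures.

t_c ≈ 1.24 d; D_c ≈ 3.94 mg/L

t_c = [1/(k_a−k_d)] ln[(k_a/k_d)(1 − D₀(k_a−k_d)/(k_d L₀))]
= [1/(1.14−0.294)] ln[(1.14/0.294)(1 − 2.00×0.8460/(0.294×22.0))]
= (1/0.8460) ln[3.878 × 0.7384] = 1.182 × ln(2.863) = 1.182 × 1.052 = 1.243 d.
D_c = (k_d/k_a) L₀ e^(−k_d t_c) = (0.294/1.14) × 22.0 × e^(−0.294×1.243) = 0.2579 × 22.0 × 0.6938 = 3.936 mg/L.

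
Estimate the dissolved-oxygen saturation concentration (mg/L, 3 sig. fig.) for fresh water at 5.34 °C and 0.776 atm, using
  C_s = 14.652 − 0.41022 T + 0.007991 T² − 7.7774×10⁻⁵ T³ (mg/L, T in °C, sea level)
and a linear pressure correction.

At sea level: C_s = 14.652 − 0.41022×5.34 + 0.007991×5.34² − 7.7774×10⁻⁵×5.34³ = 12.68 mg/L.
Pressure correction: C_s' = 12.68 × 0.776 = 9.838 mg/L.

C_s ≈ 9.84 mg/L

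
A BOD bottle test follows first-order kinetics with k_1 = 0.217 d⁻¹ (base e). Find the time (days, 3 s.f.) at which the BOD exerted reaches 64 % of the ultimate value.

t ≈ 4.71 d

y/L₀ = 1 − e^(−k_1 t) = 0.64 ⇒ e^(−k_1 t) = 0.360
t = −ln(0.360) / 0.217 = 1.022 / 0.217 = 4.708 d.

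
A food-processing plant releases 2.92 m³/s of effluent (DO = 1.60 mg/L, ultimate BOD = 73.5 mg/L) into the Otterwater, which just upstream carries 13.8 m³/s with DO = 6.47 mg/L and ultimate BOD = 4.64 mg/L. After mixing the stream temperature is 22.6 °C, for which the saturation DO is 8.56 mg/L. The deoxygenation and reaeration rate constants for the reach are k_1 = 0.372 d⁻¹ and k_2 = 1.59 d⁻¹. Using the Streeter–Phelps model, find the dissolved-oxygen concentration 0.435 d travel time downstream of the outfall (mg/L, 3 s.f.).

Mixed DO = (13.8×6.47 + 2.92×1.60)/(13.8+2.92) = 93.96/16.72 = 5.619 mg/L.
Mixed L₀ = (13.8×4.64 + 2.92×73.5)/(16.72) = 278.7/16.72 = 16.67 mg/L.
Initial deficit D₀ = C_s − DO₀ = 8.56 − 5.619 = 2.941 mg/L.
D(0.435) = [0.372×16.67/(1.59−0.372)](e^(−0.372×0.435) − e^(−1.59×0.435)) + 2.941 e^(−1.59×0.435)
= 5.090 × (0.8506 − 0.5007) + 2.941 × 0.5007 = 3.253 mg/L.
DO = 8.56 − 3.253 = 5.307 mg/L.

DO ≈ 5.31 mg/L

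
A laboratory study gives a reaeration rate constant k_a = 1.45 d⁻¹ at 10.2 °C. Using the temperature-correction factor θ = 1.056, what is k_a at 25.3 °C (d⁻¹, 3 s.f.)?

k_a(T₂) = k_a(T₁) · θ^(T₂−T₁) = 1.45 × 1.056^(25.3−10.2)
= 1.45 × 1.056^15.1 = 1.45 × 2.277 = 3.301 d⁻¹.

k_a ≈ 3.30 d⁻¹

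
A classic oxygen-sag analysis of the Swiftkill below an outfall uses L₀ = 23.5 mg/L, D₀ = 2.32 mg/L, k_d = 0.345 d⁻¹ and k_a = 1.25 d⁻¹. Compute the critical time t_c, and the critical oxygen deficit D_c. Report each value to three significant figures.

At the critical point dD/dt = 0, so k_d L₀ e^(−k_d t) = k_a D. Substituting D(t) from the Streeter–Phelps equation and solving for t gives
t_c = ln[(k_a/k_d)(1 − D₀(k_a−k_d)/(k_d L₀))] / (k_a−k_d).
Here k_a−k_d = 0.9050 d⁻¹ and 1 − D₀(k_a−k_d)/(k_d L₀) = 1 − 2.32×0.9050/(0.345×23.5) = 0.7410, so
t_c = ln(3.623 × 0.7410) / 0.9050 = 0.9876 / 0.9050 = 1.091 d.
L(t_c) = L₀ e^(−k_d t_c) = 23.5 × 0.6863 = 16.13 mg/L, and at the critical point k_a D_c = k_d L, so D_c = (0.345/1.25) × 16.13 = 4.451 mg/L.

t_c ≈ 1.09 d; D_c ≈ 4.45 mg/L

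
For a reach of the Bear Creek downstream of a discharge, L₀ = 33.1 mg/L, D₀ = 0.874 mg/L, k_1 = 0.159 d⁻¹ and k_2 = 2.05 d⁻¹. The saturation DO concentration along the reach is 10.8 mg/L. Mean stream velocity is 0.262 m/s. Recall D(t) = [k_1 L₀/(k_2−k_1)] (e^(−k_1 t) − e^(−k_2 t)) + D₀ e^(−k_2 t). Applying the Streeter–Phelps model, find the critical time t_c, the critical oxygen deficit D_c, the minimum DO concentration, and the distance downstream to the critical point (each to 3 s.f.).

t_c = [1/(k_2−k_1)] ln[(k_2/k_1)(1 − D₀(k_2−k_1)/(k_1 L₀))]
= [1/(2.05−0.159)] ln[(2.05/0.159)(1 − 0.874×1.891/(0.159×33.1))]
= (1/1.891) ln[12.89 × 0.6860] = 0.5288 × ln(8.844) = 0.5288 × 2.180 = 1.153 d.
D_c = (k_1/k_2) L₀ e^(−k_1 t_c) = (0.159/2.05) × 33.1 × e^(−0.159×1.153) = 0.07756 × 33.1 × 0.8325 = 2.137 mg/L.
Minimum DO = C_s − D_c = 10.8 − 2.137 = 8.663 mg/L.
x_c = v t_c = 0.262 m/s × 1.153 d × 86400 s/d = 26090 m ≈ 26.1 km.

t_c ≈ 1.15 d; D_c ≈ 2.14 mg/L; min DO ≈ 8.66 mg/L; x_c ≈ 26.1 km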